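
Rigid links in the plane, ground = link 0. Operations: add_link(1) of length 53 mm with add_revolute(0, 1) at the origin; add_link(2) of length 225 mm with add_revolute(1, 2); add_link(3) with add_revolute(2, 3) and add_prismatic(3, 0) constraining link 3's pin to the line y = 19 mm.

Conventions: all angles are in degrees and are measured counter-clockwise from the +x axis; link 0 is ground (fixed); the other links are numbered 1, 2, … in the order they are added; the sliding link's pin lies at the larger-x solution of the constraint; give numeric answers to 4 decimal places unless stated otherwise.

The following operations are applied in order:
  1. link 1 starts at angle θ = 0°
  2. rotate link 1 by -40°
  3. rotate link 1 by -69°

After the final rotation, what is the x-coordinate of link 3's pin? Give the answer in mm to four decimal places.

geometry: r = 53 mm, L = 225 mm, e = 19 mm; θ starts at 0°
rotate link 1 by -40°: θ ← 0° -40° = -40°
rotate link 1 by -69°: θ ← -40° -69° = -109°
crank pin P = (r cos θ, r sin θ) = (-17.255112, -50.112485)
h = r sin θ − e = -50.112485 − 19 = -69.112485
x = r cos θ + √(L² − h²) = -17.255112 + 214.122545 = 196.867433

196.8674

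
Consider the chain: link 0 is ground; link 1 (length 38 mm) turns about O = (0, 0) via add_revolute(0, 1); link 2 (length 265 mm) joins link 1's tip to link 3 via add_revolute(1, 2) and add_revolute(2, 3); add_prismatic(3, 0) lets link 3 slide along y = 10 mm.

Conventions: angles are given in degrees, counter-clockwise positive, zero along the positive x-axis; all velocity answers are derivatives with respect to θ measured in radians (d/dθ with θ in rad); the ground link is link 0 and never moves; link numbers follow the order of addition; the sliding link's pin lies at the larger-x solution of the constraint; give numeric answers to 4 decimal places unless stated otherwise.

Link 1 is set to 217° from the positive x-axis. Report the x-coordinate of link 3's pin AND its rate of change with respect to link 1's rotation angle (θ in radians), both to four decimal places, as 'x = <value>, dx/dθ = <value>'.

geometry: r = 38 mm, L = 265 mm, e = 10 mm
crank pin P = (r cos θ, r sin θ) = (-30.348149, -22.868971)
h = r sin θ − e = -22.868971 − 10 = -32.868971
x = r cos θ + √(L² − h²) = -30.348149 + 262.953667 = 232.605517
dx/dθ = −r sin θ − h·r cos θ/√(L² − h²) (θ in radians; h = -32.868971) = 19.075480

x = 232.6055, dx/dθ = 19.0755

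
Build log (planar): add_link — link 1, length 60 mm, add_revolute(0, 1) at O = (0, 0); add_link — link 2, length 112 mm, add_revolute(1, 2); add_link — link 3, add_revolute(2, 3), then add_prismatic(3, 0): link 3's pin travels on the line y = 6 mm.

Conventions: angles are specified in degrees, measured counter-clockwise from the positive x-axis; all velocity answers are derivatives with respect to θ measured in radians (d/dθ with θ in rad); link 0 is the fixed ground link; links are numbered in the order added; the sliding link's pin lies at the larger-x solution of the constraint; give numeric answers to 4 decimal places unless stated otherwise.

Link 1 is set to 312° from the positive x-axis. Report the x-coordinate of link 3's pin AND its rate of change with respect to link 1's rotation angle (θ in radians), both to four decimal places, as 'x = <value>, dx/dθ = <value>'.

geometry: r = 60 mm, L = 112 mm, e = 6 mm
crank pin P = (r cos θ, r sin θ) = (40.147836, -44.588690)
h = r sin θ − e = -44.588690 − 6 = -50.588690
x = r cos θ + √(L² − h²) = 40.147836 + 99.923893 = 140.071730
dx/dθ = −r sin θ − h·r cos θ/√(L² − h²) (θ in radians; h = -50.588690) = 64.914423

x = 140.0717, dx/dθ = 64.9144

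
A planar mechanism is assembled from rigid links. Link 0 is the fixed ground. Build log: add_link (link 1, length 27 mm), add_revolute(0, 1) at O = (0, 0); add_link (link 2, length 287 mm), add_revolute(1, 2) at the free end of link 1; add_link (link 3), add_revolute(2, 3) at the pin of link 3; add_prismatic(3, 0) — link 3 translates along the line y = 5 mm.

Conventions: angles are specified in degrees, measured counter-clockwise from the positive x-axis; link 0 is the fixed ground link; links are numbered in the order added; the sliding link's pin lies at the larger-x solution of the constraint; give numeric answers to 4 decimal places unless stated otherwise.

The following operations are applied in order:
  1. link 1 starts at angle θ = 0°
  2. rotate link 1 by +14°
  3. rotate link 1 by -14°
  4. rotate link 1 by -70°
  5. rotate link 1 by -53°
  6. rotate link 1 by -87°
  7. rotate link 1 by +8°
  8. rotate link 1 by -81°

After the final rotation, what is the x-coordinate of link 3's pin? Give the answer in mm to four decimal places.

geometry: r = 27 mm, L = 287 mm, e = 5 mm; θ starts at 0°
rotate link 1 by +14°: θ ← 0° +14° = 14°
rotate link 1 by -14°: θ ← 14° -14° = 0°
rotate link 1 by -70°: θ ← 0° -70° = -70°
rotate link 1 by -53°: θ ← -70° -53° = -123°
rotate link 1 by -87°: θ ← -123° -87° = -210°
rotate link 1 by +8°: θ ← -210° +8° = -202°
rotate link 1 by -81°: θ ← -202° -81° = -283°
crank pin P = (r cos θ, r sin θ) = (6.073678, 26.307992)
h = r sin θ − e = 26.307992 − 5 = 21.307992
x = r cos θ + √(L² − h²) = 6.073678 + 286.207913 = 292.281592

292.2816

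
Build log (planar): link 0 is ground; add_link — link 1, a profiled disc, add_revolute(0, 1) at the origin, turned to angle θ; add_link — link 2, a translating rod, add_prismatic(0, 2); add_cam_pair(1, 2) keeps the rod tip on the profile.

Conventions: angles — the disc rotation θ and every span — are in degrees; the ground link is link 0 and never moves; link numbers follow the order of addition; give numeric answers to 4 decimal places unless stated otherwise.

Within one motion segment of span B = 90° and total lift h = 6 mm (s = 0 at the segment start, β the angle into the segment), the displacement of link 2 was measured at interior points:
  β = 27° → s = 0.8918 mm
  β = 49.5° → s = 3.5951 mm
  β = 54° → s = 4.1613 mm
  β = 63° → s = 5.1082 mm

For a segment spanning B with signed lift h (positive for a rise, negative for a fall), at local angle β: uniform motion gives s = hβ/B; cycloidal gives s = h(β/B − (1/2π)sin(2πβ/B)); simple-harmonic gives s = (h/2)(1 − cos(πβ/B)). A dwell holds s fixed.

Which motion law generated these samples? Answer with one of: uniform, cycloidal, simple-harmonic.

candidates at β/B = r: uniform s = h·r (linear in β); cycloidal s = h·(r − sin(2πr)/(2π)); simple-harmonic s = (h/2)(1 − cos(πr))
β=27°: printed 0.8918 | uniform 1.8000, cycloidal 0.8918, simple-harmonic 1.2366
β=49.5°: printed 3.5951 | uniform 3.3000, cycloidal 3.5951, simple-harmonic 3.4693
β=54°: printed 4.1613 | uniform 3.6000, cycloidal 4.1613, simple-harmonic 3.9271
β=63°: printed 5.1082 | uniform 4.2000, cycloidal 5.1082, simple-harmonic 4.7634
only one law matches every sample → cycloidal

cycloidal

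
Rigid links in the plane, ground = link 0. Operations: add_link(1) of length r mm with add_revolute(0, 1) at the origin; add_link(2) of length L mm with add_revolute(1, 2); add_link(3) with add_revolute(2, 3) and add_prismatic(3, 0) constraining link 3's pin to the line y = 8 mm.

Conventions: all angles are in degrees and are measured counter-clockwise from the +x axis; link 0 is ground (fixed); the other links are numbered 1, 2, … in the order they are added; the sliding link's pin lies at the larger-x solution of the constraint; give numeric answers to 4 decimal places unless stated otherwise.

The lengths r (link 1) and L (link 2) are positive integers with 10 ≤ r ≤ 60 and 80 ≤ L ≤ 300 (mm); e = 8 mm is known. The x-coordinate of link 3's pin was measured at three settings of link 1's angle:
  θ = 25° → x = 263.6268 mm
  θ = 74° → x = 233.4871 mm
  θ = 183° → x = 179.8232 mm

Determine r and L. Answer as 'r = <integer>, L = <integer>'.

constraint per measurement: (x − r cos θ)² + (r sin θ − e)² = L²
subtracting the θ₁ and θ₂ equations cancels the r² and L² terms:
r = (x₁² − x₂²) / (2[(x₁cos θ₁ + e sin θ₁) − (x₂cos θ₂ + e sin θ₂)]) = 43.9999 → r = 44
L² = (x₁ − r cos θ₁)² + (r sin θ₁ − e)² = 50175.9885 → L = 224.0000 → L = 224
check at θ₃=183°: x = 179.8232 (printed 179.8232) ✓

r = 44, L = 224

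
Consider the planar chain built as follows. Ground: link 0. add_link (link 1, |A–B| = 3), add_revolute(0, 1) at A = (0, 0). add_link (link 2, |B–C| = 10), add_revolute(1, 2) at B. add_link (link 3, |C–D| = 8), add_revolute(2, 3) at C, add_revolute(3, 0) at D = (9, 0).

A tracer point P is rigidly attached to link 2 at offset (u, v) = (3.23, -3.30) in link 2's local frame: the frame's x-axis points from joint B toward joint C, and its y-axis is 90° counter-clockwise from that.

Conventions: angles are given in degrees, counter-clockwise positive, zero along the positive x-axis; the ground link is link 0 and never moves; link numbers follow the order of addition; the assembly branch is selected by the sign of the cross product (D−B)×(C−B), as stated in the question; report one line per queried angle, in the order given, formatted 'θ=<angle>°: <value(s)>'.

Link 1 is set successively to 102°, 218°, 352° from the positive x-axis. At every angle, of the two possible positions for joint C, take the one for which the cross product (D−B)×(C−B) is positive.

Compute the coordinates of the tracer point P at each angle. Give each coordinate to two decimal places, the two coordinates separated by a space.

A=(0,0), D=(9.00,0)
θ=102°: B = A + 3.00·(cos102°, sin102°) = (-0.6237, 2.9344)
θ=102°: |BD| = 10.0612
θ=102°: circle(B,10.00) ∩ circle(D,8.00): a=6.8196, h=7.3139
θ=102°:   candidates: C₊=(8.0326,7.9413) cross=73.586; C₋=(3.7662,-6.0504) cross=-73.586
θ=102°:   branch + wants cross > 0 → take C=(8.0326,7.9413) (cross=73.586)
θ=102°: ex = (C−B)/|BC| = (0.8656,0.5007); ey = (-0.5007,0.8656)
θ=102°: P = B + 3.23·ex + -3.30·ey = (3.8245,1.6951)
θ=218°: B = A + 3.00·(cos218°, sin218°) = (-2.3640, -1.8470)
θ=218°: |BD| = 11.5131
θ=218°: circle(B,10.00) ∩ circle(D,8.00): a=7.3200, h=6.8130
θ=218°:   candidates: C₊=(3.7682,6.0521) cross=78.440; C₋=(5.9541,-7.3975) cross=-78.440
θ=218°:   branch + wants cross > 0 → take C=(3.7682,6.0521) (cross=78.440)
θ=218°: ex = (C−B)/|BC| = (0.6132,0.7899); ey = (-0.7899,0.6132)
θ=218°: P = B + 3.23·ex + -3.30·ey = (2.2234,-1.3192)
θ=352°: B = A + 3.00·(cos352°, sin352°) = (2.9708, -0.4175)
θ=352°: |BD| = 6.0436
θ=352°: circle(B,10.00) ∩ circle(D,8.00): a=6.0002, h=7.9999
θ=352°:   candidates: C₊=(8.4040,7.9778) cross=48.348; C₋=(9.5093,-7.9838) cross=-48.348
θ=352°:   branch + wants cross > 0 → take C=(8.4040,7.9778) (cross=48.348)
θ=352°: ex = (C−B)/|BC| = (0.5433,0.8395); ey = (-0.8395,0.5433)
θ=352°: P = B + 3.23·ex + -3.30·ey = (7.4962,0.5012)

θ=102°: 3.82 1.70
θ=218°: 2.22 -1.32
θ=352°: 7.50 0.50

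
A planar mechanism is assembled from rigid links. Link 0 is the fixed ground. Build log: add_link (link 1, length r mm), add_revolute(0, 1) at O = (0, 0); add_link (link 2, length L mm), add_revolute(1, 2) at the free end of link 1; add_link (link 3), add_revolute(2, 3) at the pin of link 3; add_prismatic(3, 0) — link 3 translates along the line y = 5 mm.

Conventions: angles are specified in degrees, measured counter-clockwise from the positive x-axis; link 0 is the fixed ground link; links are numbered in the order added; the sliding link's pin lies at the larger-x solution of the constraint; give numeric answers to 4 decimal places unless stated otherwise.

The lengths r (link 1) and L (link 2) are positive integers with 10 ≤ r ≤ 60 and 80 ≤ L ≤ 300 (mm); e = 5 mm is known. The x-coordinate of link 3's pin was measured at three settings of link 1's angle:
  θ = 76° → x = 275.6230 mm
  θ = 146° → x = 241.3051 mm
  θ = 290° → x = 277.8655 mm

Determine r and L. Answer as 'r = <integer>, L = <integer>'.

constraint per measurement: (x − r cos θ)² + (r sin θ − e)² = L²
subtracting the θ₁ and θ₂ equations cancels the r² and L² terms:
r = (x₁² − x₂²) / (2[(x₁cos θ₁ + e sin θ₁) − (x₂cos θ₂ + e sin θ₂)]) = 33.0001 → r = 33
L² = (x₁ − r cos θ₁)² + (r sin θ₁ − e)² = 72361.0108 → L = 269.0000 → L = 269
check at θ₃=290°: x = 277.8655 (printed 277.8655) ✓

r = 33, L = 269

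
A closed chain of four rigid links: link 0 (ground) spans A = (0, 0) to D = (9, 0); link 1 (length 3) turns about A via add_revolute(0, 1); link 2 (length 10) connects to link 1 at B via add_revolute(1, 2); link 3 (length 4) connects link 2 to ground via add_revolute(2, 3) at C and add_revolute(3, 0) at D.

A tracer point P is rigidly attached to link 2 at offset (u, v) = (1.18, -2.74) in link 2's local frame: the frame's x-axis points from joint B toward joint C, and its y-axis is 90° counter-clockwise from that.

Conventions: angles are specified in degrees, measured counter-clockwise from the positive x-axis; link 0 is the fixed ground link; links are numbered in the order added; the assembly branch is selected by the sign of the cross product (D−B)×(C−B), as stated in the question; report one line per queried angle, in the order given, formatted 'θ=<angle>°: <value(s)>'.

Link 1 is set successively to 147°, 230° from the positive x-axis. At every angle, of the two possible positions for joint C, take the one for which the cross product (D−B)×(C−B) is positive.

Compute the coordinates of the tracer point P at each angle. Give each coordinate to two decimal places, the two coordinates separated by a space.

A=(0,0), D=(9.00,0)
θ=147°: B = A + 3.00·(cos147°, sin147°) = (-2.5160, 1.6339)
θ=147°: |BD| = 11.6313
θ=147°: circle(B,10.00) ∩ circle(D,4.00): a=9.4266, h=3.3375
θ=147°:   candidates: C₊=(7.2860,3.6141) cross=38.820; C₋=(6.3483,-2.9947) cross=-38.820
θ=147°:   branch + wants cross > 0 → take C=(7.2860,3.6141) (cross=38.820)
θ=147°: ex = (C−B)/|BC| = (0.9802,0.1980); ey = (-0.1980,0.9802)
θ=147°: P = B + 1.18·ex + -2.74·ey = (-0.8168,-0.8182)
θ=230°: B = A + 3.00·(cos230°, sin230°) = (-1.9284, -2.2981)
θ=230°: |BD| = 11.1674
θ=230°: circle(B,10.00) ∩ circle(D,4.00): a=9.3446, h=3.5606
θ=230°:   candidates: C₊=(6.4835,3.1093) cross=39.762; C₋=(7.9490,-3.8595) cross=-39.762
θ=230°:   branch + wants cross > 0 → take C=(6.4835,3.1093) (cross=39.762)
θ=230°: ex = (C−B)/|BC| = (0.8412,0.5407); ey = (-0.5407,0.8412)
θ=230°: P = B + 1.18·ex + -2.74·ey = (0.5459,-3.9649)

θ=147°: -0.82 -0.82
θ=230°: 0.55 -3.96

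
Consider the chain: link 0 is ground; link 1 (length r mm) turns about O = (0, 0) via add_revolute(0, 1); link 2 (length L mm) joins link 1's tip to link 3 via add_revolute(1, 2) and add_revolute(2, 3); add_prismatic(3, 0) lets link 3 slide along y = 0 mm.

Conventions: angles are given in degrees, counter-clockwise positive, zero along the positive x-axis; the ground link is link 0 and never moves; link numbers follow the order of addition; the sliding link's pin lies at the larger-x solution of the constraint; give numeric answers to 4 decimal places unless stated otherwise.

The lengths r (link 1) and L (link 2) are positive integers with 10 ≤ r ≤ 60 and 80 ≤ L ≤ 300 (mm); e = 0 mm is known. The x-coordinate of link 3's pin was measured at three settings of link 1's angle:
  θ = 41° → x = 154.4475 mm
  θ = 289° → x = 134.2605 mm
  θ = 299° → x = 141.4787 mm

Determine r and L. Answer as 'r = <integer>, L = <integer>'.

constraint per measurement: (x − r cos θ)² + (r sin θ − e)² = L²
subtracting the θ₁ and θ₂ equations cancels the r² and L² terms:
r = (x₁² − x₂²) / (2[(x₁cos θ₁ + e sin θ₁) − (x₂cos θ₂ + e sin θ₂)]) = 39.9999 → r = 40
L² = (x₁ − r cos θ₁)² + (r sin θ₁ − e)² = 16128.9896 → L = 127.0000 → L = 127
check at θ₃=299°: x = 141.4787 (printed 141.4787) ✓

r = 40, L = 127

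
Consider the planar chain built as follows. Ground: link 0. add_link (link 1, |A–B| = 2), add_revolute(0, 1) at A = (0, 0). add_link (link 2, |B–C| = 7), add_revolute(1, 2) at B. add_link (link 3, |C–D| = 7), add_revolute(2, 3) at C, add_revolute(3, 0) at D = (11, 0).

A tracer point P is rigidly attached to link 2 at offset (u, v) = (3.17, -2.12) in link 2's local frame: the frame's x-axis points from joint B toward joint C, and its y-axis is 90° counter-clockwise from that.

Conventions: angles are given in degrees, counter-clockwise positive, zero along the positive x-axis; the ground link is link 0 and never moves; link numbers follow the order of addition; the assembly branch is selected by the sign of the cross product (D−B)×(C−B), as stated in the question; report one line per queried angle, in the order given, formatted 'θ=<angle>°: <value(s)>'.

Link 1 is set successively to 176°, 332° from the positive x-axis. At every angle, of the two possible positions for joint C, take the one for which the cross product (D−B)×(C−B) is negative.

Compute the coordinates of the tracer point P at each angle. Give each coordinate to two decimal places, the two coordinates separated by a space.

A=(0,0), D=(11.00,0)
θ=176°: B = A + 2.00·(cos176°, sin176°) = (-1.9951, 0.1395)
θ=176°: |BD| = 12.9959
θ=176°: circle(B,7.00) ∩ circle(D,7.00): a=6.4979, h=2.6032
θ=176°:   candidates: C₊=(4.5304,2.6728) cross=33.831; C₋=(4.4745,-2.5333) cross=-33.831
θ=176°:   branch - wants cross < 0 → take C=(4.4745,-2.5333) (cross=-33.831)
θ=176°: ex = (C−B)/|BC| = (0.9242,-0.3818); ey = (0.3818,0.9242)
θ=176°: P = B + 3.17·ex + -2.12·ey = (0.1252,-3.0303)
θ=332°: B = A + 2.00·(cos332°, sin332°) = (1.7659, -0.9389)
θ=332°: |BD| = 9.2817
θ=332°: circle(B,7.00) ∩ circle(D,7.00): a=4.6409, h=5.2405
θ=332°:   candidates: C₊=(5.8528,4.7441) cross=48.640; C₋=(6.9131,-5.6830) cross=-48.640
θ=332°:   branch - wants cross < 0 → take C=(6.9131,-5.6830) (cross=-48.640)
θ=332°: ex = (C−B)/|BC| = (0.7353,-0.6777); ey = (0.6777,0.7353)
θ=332°: P = B + 3.17·ex + -2.12·ey = (2.6600,-4.6462)

θ=176°: 0.13 -3.03
θ=332°: 2.66 -4.65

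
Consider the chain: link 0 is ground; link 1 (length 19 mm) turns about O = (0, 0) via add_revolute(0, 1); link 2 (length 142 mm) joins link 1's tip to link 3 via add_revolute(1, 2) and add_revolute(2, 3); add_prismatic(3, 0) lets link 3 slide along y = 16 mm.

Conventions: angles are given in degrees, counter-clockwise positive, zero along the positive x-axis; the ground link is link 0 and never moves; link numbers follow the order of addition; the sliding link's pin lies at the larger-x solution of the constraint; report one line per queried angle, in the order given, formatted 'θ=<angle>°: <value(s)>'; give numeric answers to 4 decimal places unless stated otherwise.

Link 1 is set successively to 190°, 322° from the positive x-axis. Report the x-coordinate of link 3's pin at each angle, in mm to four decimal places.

geometry: r = 19 mm, L = 142 mm, e = 16 mm
θ=190°: crank pin P = (r cos θ, r sin θ) = (-18.711347, -3.299315)
θ=190°: h = r sin θ − e = -3.299315 − 16 = -19.299315
θ=190°: x = r cos θ + √(L² − h²) = -18.711347 + 140.682396 = 121.971048
θ=322°: crank pin P = (r cos θ, r sin θ) = (14.972204, -11.697568)
θ=322°: h = r sin θ − e = -11.697568 − 16 = -27.697568
θ=322°: x = r cos θ + √(L² − h²) = 14.972204 + 139.272556 = 154.244760

θ=190°: 121.9710
θ=322°: 154.2448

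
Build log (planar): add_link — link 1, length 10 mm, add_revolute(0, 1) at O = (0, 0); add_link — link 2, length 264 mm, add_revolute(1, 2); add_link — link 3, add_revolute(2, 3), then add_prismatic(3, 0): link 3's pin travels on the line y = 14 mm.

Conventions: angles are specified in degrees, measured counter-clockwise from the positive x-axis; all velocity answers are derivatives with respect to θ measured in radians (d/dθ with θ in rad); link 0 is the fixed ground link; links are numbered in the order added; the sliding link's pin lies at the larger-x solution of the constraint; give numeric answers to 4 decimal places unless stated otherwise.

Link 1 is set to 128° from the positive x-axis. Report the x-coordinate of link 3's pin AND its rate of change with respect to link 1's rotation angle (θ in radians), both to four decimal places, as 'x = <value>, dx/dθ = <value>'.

geometry: r = 10 mm, L = 264 mm, e = 14 mm
crank pin P = (r cos θ, r sin θ) = (-6.156615, 7.880108)
h = r sin θ − e = 7.880108 − 14 = -6.119892
x = r cos θ + √(L² − h²) = -6.156615 + 263.929057 = 257.772442
dx/dθ = −r sin θ − h·r cos θ/√(L² − h²) (θ in radians; h = -6.119892) = -8.022865

x = 257.7724, dx/dθ = -8.0229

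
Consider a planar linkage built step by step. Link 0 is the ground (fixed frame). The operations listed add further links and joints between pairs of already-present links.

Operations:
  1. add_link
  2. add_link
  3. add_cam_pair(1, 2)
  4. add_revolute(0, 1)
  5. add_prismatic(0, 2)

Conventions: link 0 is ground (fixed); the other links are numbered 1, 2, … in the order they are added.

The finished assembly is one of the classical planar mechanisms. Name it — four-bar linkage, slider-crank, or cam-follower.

links: 3 (incl. ground); joints: 1 revolute, 1 prismatic, 1 higher (cam) pair, forming one closed loop
3 links, revolute + prismatic + higher pair in one loop → cam-follower

cam-follower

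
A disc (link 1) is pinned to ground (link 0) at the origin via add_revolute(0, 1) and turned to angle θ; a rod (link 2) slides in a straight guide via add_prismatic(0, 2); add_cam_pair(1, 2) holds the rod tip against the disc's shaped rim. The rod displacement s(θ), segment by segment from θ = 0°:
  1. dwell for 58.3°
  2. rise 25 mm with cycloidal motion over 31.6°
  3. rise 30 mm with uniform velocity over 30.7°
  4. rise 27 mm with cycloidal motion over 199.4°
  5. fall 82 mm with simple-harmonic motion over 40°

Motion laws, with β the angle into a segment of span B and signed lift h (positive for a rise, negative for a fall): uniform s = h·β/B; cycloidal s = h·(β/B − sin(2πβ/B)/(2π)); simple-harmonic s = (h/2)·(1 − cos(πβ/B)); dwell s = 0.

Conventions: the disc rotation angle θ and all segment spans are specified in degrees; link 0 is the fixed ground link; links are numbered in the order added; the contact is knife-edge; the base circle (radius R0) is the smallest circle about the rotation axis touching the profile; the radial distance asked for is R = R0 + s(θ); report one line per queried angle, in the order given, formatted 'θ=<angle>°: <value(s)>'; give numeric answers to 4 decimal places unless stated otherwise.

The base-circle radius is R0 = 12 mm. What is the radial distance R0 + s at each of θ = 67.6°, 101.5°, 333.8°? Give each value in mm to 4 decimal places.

segment 1 (0° to 58.3°, dwell): s unchanged at 0.0000
θ = 67.6° falls in segment 2 (58.3° to 89.9°, cycloidal, h = 25): β = 67.6 − 58.3 = 9.3°, B = 31.6°; Δs = 25·(0.2943 − sin(2π·0.2943)/(2π)) = 3.5319; s = 0.0000 + 3.5319 = 3.5319
segment 2 (58.3° to 89.9°, cycloidal, h = 25) is passed completely: s = 0.0000 + (25) = 25.0000
θ = 101.5° falls in segment 3 (89.9° to 120.6°, uniform, h = 30): β = 101.5 − 89.9 = 11.6°, B = 30.7°; Δs = 30·11.6/30.7 = 11.3355; s = 25.0000 + 11.3355 = 36.3355
segment 3 (89.9° to 120.6°, uniform, h = 30) is passed completely: s = 25.0000 + (30) = 55.0000
segment 4 (120.6° to 320°, cycloidal, h = 27) is passed completely: s = 55.0000 + (27) = 82.0000
θ = 333.8° falls in segment 5 (320° to 360°, simple-harmonic, h = -82): β = 333.8 − 320 = 13.8°, B = 40°; Δs = -82/2·(1 − cos(π·0.3450)) = -21.8149; s = 82.0000 − 21.8149 = 60.1851
θ=67.6°: R = R0 + s = 12 + 3.5319 = 15.5319
θ=101.5°: R = R0 + s = 12 + 36.3355 = 48.3355
θ=333.8°: R = R0 + s = 12 + 60.1851 = 72.1851

θ=67.6°: 15.5319
θ=101.5°: 48.3355
θ=333.8°: 72.1851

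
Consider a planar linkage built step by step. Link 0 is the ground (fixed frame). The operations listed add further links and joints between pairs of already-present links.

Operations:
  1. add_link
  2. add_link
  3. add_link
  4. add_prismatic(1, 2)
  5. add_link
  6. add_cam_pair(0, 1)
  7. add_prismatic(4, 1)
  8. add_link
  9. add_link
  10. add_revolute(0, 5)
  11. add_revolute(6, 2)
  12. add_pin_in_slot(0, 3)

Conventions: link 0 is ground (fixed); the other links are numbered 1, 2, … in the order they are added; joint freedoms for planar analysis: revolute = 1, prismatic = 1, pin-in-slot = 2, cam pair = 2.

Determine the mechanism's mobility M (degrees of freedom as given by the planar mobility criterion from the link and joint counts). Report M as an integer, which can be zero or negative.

(L,J1,J2)=(1,0,0); link0 fixed
link1: (2,0,0)
link2: (3,0,0)
link3: (4,0,0)
P 1-2 [J1]: (4,1,0)
link4: (5,1,0)
C 0-1 [J2]: (5,1,1)
P 4-1 [J1]: (5,2,1)
link5: (6,2,1)
link6: (7,2,1)
R 0-5 [J1]: (7,3,1)
R 6-2 [J1]: (7,4,1)
PS 0-3 [J2]: (7,4,2)
Grübler: 3·6 − 2·4 − 2 = 8

M = 8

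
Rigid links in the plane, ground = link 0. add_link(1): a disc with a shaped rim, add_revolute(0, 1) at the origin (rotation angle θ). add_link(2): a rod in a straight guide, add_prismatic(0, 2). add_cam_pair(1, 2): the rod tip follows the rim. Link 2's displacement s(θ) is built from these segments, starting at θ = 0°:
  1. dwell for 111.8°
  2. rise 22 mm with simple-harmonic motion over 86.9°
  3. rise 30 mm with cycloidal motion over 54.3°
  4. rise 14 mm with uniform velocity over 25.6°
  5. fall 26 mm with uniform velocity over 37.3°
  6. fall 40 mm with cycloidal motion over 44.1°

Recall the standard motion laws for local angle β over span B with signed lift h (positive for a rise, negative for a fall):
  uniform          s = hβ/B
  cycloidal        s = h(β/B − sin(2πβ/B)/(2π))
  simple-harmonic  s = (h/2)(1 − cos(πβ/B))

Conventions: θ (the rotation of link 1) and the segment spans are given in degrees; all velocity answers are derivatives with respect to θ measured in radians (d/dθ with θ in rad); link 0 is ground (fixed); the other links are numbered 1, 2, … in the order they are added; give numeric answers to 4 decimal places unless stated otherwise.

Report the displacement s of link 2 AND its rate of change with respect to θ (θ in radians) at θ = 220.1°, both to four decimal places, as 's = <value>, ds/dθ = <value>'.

segment 1 (0° to 111.8°, dwell): s unchanged at 0.0000
segment 2 (111.8° to 198.7°, simple-harmonic, h = 22) is passed completely: s = 0.0000 + (22) = 22.0000
θ = 220.1° falls in segment 3 (198.7° to 253°, cycloidal, h = 30): β = 220.1 − 198.7 = 21.4°, B = 54.3°; Δs = 30·(0.3941 − sin(2π·0.3941)/(2π)) = 8.8757; s = 22.0000 + 8.8757 = 30.8757
velocity in seg [198.7°–253°] (cycloidal), θ in radians: β = 21.4° = 0.3735 rad, B = 54.3° = 0.9477 rad; ds/dθ = (h/B)(1 − cos(2πβ/B)) = (30/0.9477)(1 − cos(2π·0.3941)) = 56.558308 mm/rad

s = 30.8757, ds/dθ = 56.5583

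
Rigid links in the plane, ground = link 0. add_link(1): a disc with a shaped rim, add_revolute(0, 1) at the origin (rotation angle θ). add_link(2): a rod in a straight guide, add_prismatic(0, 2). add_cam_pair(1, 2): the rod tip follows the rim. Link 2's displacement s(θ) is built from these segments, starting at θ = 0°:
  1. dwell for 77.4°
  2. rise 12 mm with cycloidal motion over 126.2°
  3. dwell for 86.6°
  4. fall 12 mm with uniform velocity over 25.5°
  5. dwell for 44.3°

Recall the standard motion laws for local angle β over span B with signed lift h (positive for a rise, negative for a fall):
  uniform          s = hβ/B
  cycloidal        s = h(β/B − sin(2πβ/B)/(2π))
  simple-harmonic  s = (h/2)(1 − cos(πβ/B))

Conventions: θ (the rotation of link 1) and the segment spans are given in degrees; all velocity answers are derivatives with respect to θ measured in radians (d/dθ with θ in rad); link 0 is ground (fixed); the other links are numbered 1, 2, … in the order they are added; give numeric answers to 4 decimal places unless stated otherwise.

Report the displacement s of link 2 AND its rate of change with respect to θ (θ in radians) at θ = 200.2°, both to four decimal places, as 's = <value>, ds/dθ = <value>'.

segment 1 (0° to 77.4°, dwell): s unchanged at 0.0000
θ = 200.2° falls in segment 2 (77.4° to 203.6°, cycloidal, h = 12): β = 200.2 − 77.4 = 122.8°, B = 126.2°; Δs = 12·(0.9731 − sin(2π·0.9731)/(2π)) = 11.9985; s = 0.0000 + 11.9985 = 11.9985
velocity in seg [77.4°–203.6°] (cycloidal), θ in radians: β = 122.8° = 2.1433 rad, B = 126.2° = 2.2026 rad; ds/dθ = (h/B)(1 − cos(2πβ/B)) = (12/2.2026)(1 − cos(2π·0.9731)) = 0.077871 mm/rad

s = 11.9985, ds/dθ = 0.0779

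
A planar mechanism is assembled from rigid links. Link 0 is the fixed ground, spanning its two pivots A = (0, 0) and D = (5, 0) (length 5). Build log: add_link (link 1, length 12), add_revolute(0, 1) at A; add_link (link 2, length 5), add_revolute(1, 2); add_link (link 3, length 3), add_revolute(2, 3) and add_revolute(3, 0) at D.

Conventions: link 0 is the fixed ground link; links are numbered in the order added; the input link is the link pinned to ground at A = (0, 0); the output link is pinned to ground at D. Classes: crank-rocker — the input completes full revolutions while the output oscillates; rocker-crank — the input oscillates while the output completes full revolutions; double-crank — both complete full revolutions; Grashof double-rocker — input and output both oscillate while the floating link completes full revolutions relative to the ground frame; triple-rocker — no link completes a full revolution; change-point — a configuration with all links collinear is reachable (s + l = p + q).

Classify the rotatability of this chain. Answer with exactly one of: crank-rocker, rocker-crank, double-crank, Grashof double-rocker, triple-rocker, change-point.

lengths: ground=5, input=12, coupler=5, output=3
sorted: s=3 (shortest), l=12 (longest), p+q=10
s + l = 15 vs p + q = 10
s + l > p + q → non-Grashof → no link fully rotates → triple-rocker

triple-rocker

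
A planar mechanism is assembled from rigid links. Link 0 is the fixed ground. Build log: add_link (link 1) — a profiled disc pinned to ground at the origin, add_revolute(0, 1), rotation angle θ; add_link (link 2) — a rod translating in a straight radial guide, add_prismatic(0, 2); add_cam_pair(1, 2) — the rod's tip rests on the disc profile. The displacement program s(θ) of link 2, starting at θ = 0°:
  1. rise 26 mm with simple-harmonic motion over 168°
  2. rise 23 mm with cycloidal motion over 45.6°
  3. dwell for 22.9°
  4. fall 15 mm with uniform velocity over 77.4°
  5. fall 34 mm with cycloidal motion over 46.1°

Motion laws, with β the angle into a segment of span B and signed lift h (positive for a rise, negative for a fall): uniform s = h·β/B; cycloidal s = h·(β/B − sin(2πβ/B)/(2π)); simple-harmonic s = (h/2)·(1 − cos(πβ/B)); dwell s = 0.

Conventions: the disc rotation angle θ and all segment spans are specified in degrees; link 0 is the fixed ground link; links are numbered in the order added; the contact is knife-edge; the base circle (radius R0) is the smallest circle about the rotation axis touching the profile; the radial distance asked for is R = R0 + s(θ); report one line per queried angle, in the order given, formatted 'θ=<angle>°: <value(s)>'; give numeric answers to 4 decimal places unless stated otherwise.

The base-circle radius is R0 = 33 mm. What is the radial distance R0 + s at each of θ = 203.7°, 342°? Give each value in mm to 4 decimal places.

seg 1 [0°–168°] simple-harmonic, h=26: full span → s += 26 → s = 26.0000
seg 2 [168°–213.6°] cycloidal, h=23: θ=203.7° here. β=35.7, B=45.6. 23·(0.7829 − sin(2π·0.7829)/(2π)) = 21.5892 → s = 47.5892
seg 2 [168°–213.6°] cycloidal, h=23: full span → s += 23 → s = 49.0000
seg 3 [213.6°–236.5°] dwell: s stays 49.0000
seg 4 [236.5°–313.9°] uniform, h=-15: full span → s += -15 → s = 34.0000
seg 5 [313.9°–360°] cycloidal, h=-34: θ=342° here. β=28.1, B=46.1. -34·(0.6095 − sin(2π·0.6095)/(2π)) = -24.1618 → s = 9.8382
θ=203.7°: R = R0 + s = 33 + 47.5892 = 80.5892
θ=342°: R = R0 + s = 33 + 9.8382 = 42.8382

θ=203.7°: 80.5892
θ=342°: 42.8382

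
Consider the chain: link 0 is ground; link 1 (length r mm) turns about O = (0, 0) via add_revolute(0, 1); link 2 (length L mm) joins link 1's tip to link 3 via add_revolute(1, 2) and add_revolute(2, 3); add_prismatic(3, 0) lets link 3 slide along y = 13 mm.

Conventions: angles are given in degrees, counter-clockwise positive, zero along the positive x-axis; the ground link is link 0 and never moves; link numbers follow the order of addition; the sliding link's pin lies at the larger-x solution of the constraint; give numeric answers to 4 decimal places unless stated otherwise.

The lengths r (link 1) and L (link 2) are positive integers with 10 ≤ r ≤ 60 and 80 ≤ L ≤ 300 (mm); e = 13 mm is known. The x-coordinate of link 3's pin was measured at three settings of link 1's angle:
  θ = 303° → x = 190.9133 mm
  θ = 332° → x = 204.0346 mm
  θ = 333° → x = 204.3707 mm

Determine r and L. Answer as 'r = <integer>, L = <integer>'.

constraint per measurement: (x − r cos θ)² + (r sin θ − e)² = L²
subtracting the θ₁ and θ₂ equations cancels the r² and L² terms:
r = (x₁² − x₂²) / (2[(x₁cos θ₁ + e sin θ₁) − (x₂cos θ₂ + e sin θ₂)]) = 31.9999 → r = 32
L² = (x₁ − r cos θ₁)² + (r sin θ₁ − e)² = 31684.0166 → L = 178.0000 → L = 178
check at θ₃=333°: x = 204.3707 (printed 204.3707) ✓

r = 32, L = 178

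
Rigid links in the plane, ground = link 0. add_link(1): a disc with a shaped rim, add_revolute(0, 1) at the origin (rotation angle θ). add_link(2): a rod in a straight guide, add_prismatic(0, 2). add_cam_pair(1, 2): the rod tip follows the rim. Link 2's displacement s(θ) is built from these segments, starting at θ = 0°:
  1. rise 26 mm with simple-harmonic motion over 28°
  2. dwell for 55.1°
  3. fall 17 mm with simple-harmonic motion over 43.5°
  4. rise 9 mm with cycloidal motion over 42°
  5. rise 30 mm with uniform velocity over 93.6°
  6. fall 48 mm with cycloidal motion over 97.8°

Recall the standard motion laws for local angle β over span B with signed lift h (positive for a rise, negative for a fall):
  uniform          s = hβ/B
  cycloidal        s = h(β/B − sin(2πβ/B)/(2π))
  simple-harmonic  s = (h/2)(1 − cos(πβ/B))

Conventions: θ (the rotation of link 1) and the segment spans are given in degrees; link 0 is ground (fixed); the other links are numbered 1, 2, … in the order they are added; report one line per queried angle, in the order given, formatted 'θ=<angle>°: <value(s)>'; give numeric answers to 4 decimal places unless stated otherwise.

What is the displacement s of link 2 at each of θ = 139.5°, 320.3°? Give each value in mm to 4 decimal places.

segment 1 (0° to 28°, simple-harmonic, h = 26) is passed completely: s = 0.0000 + (26) = 26.0000
segment 2 (28° to 83.1°, dwell): s unchanged at 26.0000
segment 3 (83.1° to 126.6°, simple-harmonic, h = -17) is passed completely: s = 26.0000 + (-17) = 9.0000
θ = 139.5° falls in segment 4 (126.6° to 168.6°, cycloidal, h = 9): β = 139.5 − 126.6 = 12.9°, B = 42°; Δs = 9·(0.3071 − sin(2π·0.3071)/(2π)) = 1.4232; s = 9.0000 + 1.4232 = 10.4232
segment 4 (126.6° to 168.6°, cycloidal, h = 9) is passed completely: s = 9.0000 + (9) = 18.0000
segment 5 (168.6° to 262.2°, uniform, h = 30) is passed completely: s = 18.0000 + (30) = 48.0000
θ = 320.3° falls in segment 6 (262.2° to 360°, cycloidal, h = -48): β = 320.3 − 262.2 = 58.1°, B = 97.8°; Δs = -48·(0.5941 − sin(2π·0.5941)/(2π)) = -32.7723; s = 48.0000 − 32.7723 = 15.2277

θ=139.5°: 10.4232
θ=320.3°: 15.2277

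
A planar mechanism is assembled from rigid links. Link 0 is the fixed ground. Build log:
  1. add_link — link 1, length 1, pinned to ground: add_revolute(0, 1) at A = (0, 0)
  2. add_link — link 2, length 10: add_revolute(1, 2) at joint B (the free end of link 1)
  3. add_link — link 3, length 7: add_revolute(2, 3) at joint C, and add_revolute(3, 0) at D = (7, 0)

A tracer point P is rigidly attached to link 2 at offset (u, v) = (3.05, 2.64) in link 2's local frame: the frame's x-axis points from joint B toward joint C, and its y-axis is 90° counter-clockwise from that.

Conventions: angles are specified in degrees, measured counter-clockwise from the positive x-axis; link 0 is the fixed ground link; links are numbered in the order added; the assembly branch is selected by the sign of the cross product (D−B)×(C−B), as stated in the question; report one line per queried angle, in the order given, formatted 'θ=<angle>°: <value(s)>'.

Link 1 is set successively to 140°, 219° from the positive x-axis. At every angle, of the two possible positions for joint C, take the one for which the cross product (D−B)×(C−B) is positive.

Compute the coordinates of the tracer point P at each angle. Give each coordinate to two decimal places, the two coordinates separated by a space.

A=(0,0), D=(7.00,0)
θ=140°: B = A + 1.00·(cos140°, sin140°) = (-0.7660, 0.6428)
θ=140°: |BD| = 7.7926
θ=140°: circle(B,10.00) ∩ circle(D,7.00): a=7.1686, h=6.9721
θ=140°:   candidates: C₊=(6.9533,6.9998) cross=54.331; C₋=(5.8031,-6.8969) cross=-54.331
θ=140°:   branch + wants cross > 0 → take C=(6.9533,6.9998) (cross=54.331)
θ=140°: ex = (C−B)/|BC| = (0.7719,0.6357); ey = (-0.6357,0.7719)
θ=140°: P = B + 3.05·ex + 2.64·ey = (-0.0899,4.6196)
θ=219°: B = A + 1.00·(cos219°, sin219°) = (-0.7771, -0.6293)
θ=219°: |BD| = 7.8026
θ=219°: circle(B,10.00) ∩ circle(D,7.00): a=7.1694, h=6.9713
θ=219°:   candidates: C₊=(5.8067,6.8975) cross=54.394; C₋=(6.9312,-6.9997) cross=-54.394
θ=219°:   branch + wants cross > 0 → take C=(5.8067,6.8975) (cross=54.394)
θ=219°: ex = (C−B)/|BC| = (0.6584,0.7527); ey = (-0.7527,0.6584)
θ=219°: P = B + 3.05·ex + 2.64·ey = (-0.7562,3.4045)

θ=140°: -0.09 4.62
θ=219°: -0.76 3.40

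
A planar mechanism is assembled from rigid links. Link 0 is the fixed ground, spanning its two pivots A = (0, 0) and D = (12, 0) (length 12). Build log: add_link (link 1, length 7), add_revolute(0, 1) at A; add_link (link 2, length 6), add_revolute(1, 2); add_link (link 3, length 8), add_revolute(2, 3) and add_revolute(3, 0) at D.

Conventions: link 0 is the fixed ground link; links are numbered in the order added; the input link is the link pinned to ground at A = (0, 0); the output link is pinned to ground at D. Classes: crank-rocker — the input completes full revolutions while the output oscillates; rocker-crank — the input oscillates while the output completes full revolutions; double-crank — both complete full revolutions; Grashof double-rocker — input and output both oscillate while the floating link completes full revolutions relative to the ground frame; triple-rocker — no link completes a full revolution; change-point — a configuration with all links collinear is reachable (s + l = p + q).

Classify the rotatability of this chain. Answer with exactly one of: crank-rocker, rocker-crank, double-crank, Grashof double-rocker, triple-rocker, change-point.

lengths: ground=12, input=7, coupler=6, output=8
sorted: s=6 (shortest), l=12 (longest), p+q=15
s + l = 18 vs p + q = 15
s + l > p + q → non-Grashof → no link fully rotates → triple-rocker

triple-rocker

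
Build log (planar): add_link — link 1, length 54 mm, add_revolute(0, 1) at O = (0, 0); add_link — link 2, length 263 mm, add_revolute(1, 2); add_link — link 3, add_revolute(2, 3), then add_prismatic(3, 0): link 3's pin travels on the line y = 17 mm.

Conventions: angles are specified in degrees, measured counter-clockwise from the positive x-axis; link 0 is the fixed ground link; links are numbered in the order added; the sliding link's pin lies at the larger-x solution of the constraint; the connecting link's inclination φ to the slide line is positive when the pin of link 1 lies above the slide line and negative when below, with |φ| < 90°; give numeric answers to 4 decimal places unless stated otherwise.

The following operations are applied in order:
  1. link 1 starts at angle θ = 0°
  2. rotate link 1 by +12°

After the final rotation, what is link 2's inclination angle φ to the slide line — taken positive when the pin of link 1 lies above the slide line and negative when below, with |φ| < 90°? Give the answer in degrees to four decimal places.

geometry: r = 54 mm, L = 263 mm, e = 17 mm; θ starts at 0°
rotate link 1 by +12°: θ ← 0° +12° = 12°
h = r sin θ − e = 11.227231 − 17 = -5.772769
sin φ = h / L = -5.772769 / 263 = -0.02194969
φ = arcsin(-0.02194969) = -1.257726°

-1.2577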